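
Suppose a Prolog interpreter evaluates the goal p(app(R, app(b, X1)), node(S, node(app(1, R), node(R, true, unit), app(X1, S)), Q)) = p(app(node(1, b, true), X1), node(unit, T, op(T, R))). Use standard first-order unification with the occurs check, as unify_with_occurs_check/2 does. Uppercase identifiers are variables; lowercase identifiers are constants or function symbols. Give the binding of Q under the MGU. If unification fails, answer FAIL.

FAIL

Decompose p/2: app(R, app(b, X1)) = app(node(1, b, true), X1),  node(S, node(app(1, R), node(R, true, unit), app(X1, S)), Q) = node(unit, T, op(T, R)).
Decompose app/2: R = node(1, b, true),  app(b, X1) = X1.
Bind R := node(1, b, true); substituting into the one remaining equation that mentions R gives: node(S, node(app(1, node(1, b, true)), node(node(1, b, true), true, unit), app(X1, S)), Q) = node(unit, T, op(T, node(1, b, true))).
Occurs check fails: X1 occurs in app(b, X1); the equation X1 = app(b, X1) has no finite solution.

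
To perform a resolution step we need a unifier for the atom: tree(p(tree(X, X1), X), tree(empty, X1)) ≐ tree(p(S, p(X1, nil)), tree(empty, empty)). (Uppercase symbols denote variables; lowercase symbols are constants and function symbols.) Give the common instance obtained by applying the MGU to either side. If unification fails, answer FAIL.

Decompose tree/2: p(tree(X, X1), X) ≐ p(S, p(X1, nil)),  tree(empty, X1) ≐ tree(empty, empty).
Decompose p/2: tree(X, X1) ≐ S,  X ≐ p(X1, nil).
Bind S := tree(X, X1); no other remaining equation mentions S.
Bind X := p(X1, nil); no other remaining equation mentions X. Substituting into the earlier binding gives S := tree(p(X1, nil), X1).
Decompose tree/2: empty ≐ empty,  X1 ≐ empty.
Delete trivial equation empty ≐ empty.
Bind X1 := empty. Substituting into the earlier bindings gives S := tree(p(empty, nil), empty), X := p(empty, nil).
Applying the MGU to either side gives tree(p(tree(p(empty, nil), empty), p(empty, nil)), tree(empty, empty)).

tree(p(tree(p(empty, nil), empty), p(empty, nil)), tree(empty, empty))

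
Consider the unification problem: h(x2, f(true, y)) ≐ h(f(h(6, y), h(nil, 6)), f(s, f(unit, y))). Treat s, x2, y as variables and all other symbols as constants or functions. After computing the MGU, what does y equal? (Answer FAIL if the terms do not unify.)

Decompose h/2: x2 ≐ f(h(6, y), h(nil, 6)),  f(true, y) ≐ f(s, f(unit, y)).
Bind x2 := f(h(6, y), h(nil, 6)); no other remaining equation mentions x2.
Decompose f/2: true ≐ s,  y ≐ f(unit, y).
Bind s := true; no other remaining equation mentions s.
Occurs check fails: y occurs in f(unit, y); the equation y ≐ f(unit, y) has no finite solution.

FAIL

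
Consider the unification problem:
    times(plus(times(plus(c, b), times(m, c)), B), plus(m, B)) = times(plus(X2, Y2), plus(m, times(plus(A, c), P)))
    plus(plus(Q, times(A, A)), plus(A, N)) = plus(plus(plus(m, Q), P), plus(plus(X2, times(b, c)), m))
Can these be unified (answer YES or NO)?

Decompose times/2: plus(times(plus(c, b), times(m, c)), B) = plus(X2, Y2),  plus(m, B) = plus(m, times(plus(A, c), P)).
Decompose plus/2: times(plus(c, b), times(m, c)) = X2,  B = Y2.
Bind X2 := times(plus(c, b), times(m, c)); substituting into the one remaining equation that mentions X2 gives: plus(plus(Q, times(A, A)), plus(A, N)) = plus(plus(plus(m, Q), P), plus(plus(times(plus(c, b), times(m, c)), times(b, c)), m)).
Bind B := Y2; substituting into the one remaining equation that mentions B gives: plus(m, Y2) = plus(m, times(plus(A, c), P)).
Decompose plus/2: m = m,  Y2 = times(plus(A, c), P).
Delete trivial equation m = m.
Bind Y2 := times(plus(A, c), P); no other remaining equation mentions Y2. Substituting into the earlier binding gives B := times(plus(A, c), P).
Decompose plus/2: plus(Q, times(A, A)) = plus(plus(m, Q), P),  plus(A, N) = plus(plus(times(plus(c, b), times(m, c)), times(b, c)), m).
Decompose plus/2: Q = plus(m, Q),  times(A, A) = P.
Occurs check fails: Q occurs in plus(m, Q); the equation Q = plus(m, Q) has no finite solution.

NO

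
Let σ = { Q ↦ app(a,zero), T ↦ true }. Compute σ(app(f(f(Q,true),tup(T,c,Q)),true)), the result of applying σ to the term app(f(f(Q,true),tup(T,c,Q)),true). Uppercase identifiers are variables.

app(f(f(app(a,zero),true),tup(true,c,app(a,zero))),true)

Replace each occurrence of Q with app(a,zero).
Replace each occurrence of T with true.
Result: app(f(f(app(a,zero),true),tup(true,c,app(a,zero))),true).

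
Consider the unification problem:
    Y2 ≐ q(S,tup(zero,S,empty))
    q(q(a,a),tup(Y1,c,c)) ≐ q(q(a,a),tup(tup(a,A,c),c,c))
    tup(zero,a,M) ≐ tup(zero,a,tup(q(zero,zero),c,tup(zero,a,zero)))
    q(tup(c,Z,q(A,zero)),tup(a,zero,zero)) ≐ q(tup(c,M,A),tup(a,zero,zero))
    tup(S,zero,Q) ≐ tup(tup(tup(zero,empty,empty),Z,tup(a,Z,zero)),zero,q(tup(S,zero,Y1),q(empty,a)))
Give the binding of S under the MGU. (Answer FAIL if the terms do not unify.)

Bind Y2 := q(S,tup(zero,S,empty)); no other remaining equation mentions Y2.
Decompose q/2: q(a,a) ≐ q(a,a),  tup(Y1,c,c) ≐ tup(tup(a,A,c),c,c).
Delete trivial equation q(a,a) ≐ q(a,a).
Decompose tup/3: Y1 ≐ tup(a,A,c),  c ≐ c,  c ≐ c.
Bind Y1 := tup(a,A,c); substituting into the one remaining equation that mentions Y1 gives: tup(S,zero,Q) ≐ tup(tup(tup(zero,empty,empty),Z,tup(a,Z,zero)),zero,q(tup(S,zero,tup(a,A,c)),q(empty,a))).
Delete trivial equation c ≐ c.
Delete trivial equation c ≐ c.
Decompose tup/3: zero ≐ zero,  a ≐ a,  M ≐ tup(q(zero,zero),c,tup(zero,a,zero)).
Delete trivial equation zero ≐ zero.
Delete trivial equation a ≐ a.
Bind M := tup(q(zero,zero),c,tup(zero,a,zero)); substituting into the one remaining equation that mentions M gives: q(tup(c,Z,q(A,zero)),tup(a,zero,zero)) ≐ q(tup(c,tup(q(zero,zero),c,tup(zero,a,zero)),A),tup(a,zero,zero)).
Decompose q/2: tup(c,Z,q(A,zero)) ≐ tup(c,tup(q(zero,zero),c,tup(zero,a,zero)),A),  tup(a,zero,zero) ≐ tup(a,zero,zero).
Decompose tup/3: c ≐ c,  Z ≐ tup(q(zero,zero),c,tup(zero,a,zero)),  q(A,zero) ≐ A.
Delete trivial equation c ≐ c.
Bind Z := tup(q(zero,zero),c,tup(zero,a,zero)); substituting into the one remaining equation that mentions Z gives: tup(S,zero,Q) ≐ tup(tup(tup(zero,empty,empty),tup(q(zero,zero),c,tup(zero,a,zero)),tup(a,tup(q(zero,zero),c,tup(zero,a,zero)),zero)),zero,q(tup(S,zero,tup(a,A,c)),q(empty,a))).
Occurs check fails: A occurs in q(A,zero); the equation A ≐ q(A,zero) has no finite solution.

FAIL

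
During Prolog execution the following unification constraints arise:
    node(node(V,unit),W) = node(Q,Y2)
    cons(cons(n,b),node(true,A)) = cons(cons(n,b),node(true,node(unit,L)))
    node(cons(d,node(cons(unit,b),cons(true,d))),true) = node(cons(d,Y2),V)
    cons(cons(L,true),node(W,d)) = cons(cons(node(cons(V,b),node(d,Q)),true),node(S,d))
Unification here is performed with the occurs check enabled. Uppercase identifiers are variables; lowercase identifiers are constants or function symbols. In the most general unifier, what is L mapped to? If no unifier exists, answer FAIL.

node(cons(true,b),node(d,node(true,unit)))

Decompose node/2: node(V,unit) = Q,  W = Y2.
Bind Q := node(V,unit); substituting into the one remaining equation that mentions Q gives: cons(cons(L,true),node(W,d)) = cons(cons(node(cons(V,b),node(d,node(V,unit))),true),node(S,d)).
Bind W := Y2; substituting into the one remaining equation that mentions W gives: cons(cons(L,true),node(Y2,d)) = cons(cons(node(cons(V,b),node(d,node(V,unit))),true),node(S,d)).
Decompose cons/2: cons(n,b) = cons(n,b),  node(true,A) = node(true,node(unit,L)).
Delete trivial equation cons(n,b) = cons(n,b).
Decompose node/2: true = true,  A = node(unit,L).
Delete trivial equation true = true.
Bind A := node(unit,L); no other remaining equation mentions A.
Decompose node/2: cons(d,node(cons(unit,b),cons(true,d))) = cons(d,Y2),  true = V.
Decompose cons/2: d = d,  node(cons(unit,b),cons(true,d)) = Y2.
Delete trivial equation d = d.
Bind Y2 := node(cons(unit,b),cons(true,d)); substituting into the one remaining equation that mentions Y2 gives: cons(cons(L,true),node(node(cons(unit,b),cons(true,d)),d)) = cons(cons(node(cons(V,b),node(d,node(V,unit))),true),node(S,d)). Substituting into the earlier binding gives W := node(cons(unit,b),cons(true,d)).
Bind V := true; substituting into the remaining equation gives: cons(cons(L,true),node(node(cons(unit,b),cons(true,d)),d)) = cons(cons(node(cons(true,b),node(d,node(true,unit))),true),node(S,d)). Substituting into the earlier binding gives Q := node(true,unit).
Decompose cons/2: cons(L,true) = cons(node(cons(true,b),node(d,node(true,unit))),true),  node(node(cons(unit,b),cons(true,d)),d) = node(S,d).
Decompose cons/2: L = node(cons(true,b),node(d,node(true,unit))),  true = true.
Bind L := node(cons(true,b),node(d,node(true,unit))); no other remaining equation mentions L. Substituting into the earlier binding gives A := node(unit,node(cons(true,b),node(d,node(true,unit)))).
Delete trivial equation true = true.
Decompose node/2: node(cons(unit,b),cons(true,d)) = S,  d = d.
Bind S := node(cons(unit,b),cons(true,d)); no other remaining equation mentions S.
Delete trivial equation d = d.
MGU = { Q = node(true,unit), W = node(cons(unit,b),cons(true,d)), A = node(unit,node(cons(true,b),node(d,node(true,unit)))), Y2 = node(cons(unit,b),cons(true,d)), V = true, L = node(cons(true,b),node(d,node(true,unit))), S = node(cons(unit,b),cons(true,d)) }, so L = node(cons(true,b),node(d,node(true,unit))).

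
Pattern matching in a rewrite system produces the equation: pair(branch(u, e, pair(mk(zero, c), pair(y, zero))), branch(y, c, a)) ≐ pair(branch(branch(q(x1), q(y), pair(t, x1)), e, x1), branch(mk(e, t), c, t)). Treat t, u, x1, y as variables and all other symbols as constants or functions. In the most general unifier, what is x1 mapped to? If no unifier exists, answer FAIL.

Decompose pair/2: branch(u, e, pair(mk(zero, c), pair(y, zero))) ≐ branch(branch(q(x1), q(y), pair(t, x1)), e, x1),  branch(y, c, a) ≐ branch(mk(e, t), c, t).
Decompose branch/3: u ≐ branch(q(x1), q(y), pair(t, x1)),  e ≐ e,  pair(mk(zero, c), pair(y, zero)) ≐ x1.
Bind u := branch(q(x1), q(y), pair(t, x1)); no other remaining equation mentions u.
Delete trivial equation e ≐ e.
Bind x1 := pair(mk(zero, c), pair(y, zero)); no other remaining equation mentions x1. Substituting into the earlier binding gives u := branch(q(pair(mk(zero, c), pair(y, zero))), q(y), pair(t, pair(mk(zero, c), pair(y, zero)))).
Decompose branch/3: y ≐ mk(e, t),  c ≐ c,  a ≐ t.
Bind y := mk(e, t); no other remaining equation mentions y. Substituting into the earlier bindings gives u := branch(q(pair(mk(zero, c), pair(mk(e, t), zero))), q(mk(e, t)), pair(t, pair(mk(zero, c), pair(mk(e, t), zero)))), x1 := pair(mk(zero, c), pair(mk(e, t), zero)).
Delete trivial equation c ≐ c.
Bind t := a. Substituting into the earlier bindings gives u := branch(q(pair(mk(zero, c), pair(mk(e, a), zero))), q(mk(e, a)), pair(a, pair(mk(zero, c), pair(mk(e, a), zero)))), x1 := pair(mk(zero, c), pair(mk(e, a), zero)), y := mk(e, a).
MGU = { u := branch(q(pair(mk(zero, c), pair(mk(e, a), zero))), q(mk(e, a)), pair(a, pair(mk(zero, c), pair(mk(e, a), zero)))), x1 := pair(mk(zero, c), pair(mk(e, a), zero)), y := mk(e, a), t := a }, so x1 := pair(mk(zero, c), pair(mk(e, a), zero)).

pair(mk(zero, c), pair(mk(e, a), zero))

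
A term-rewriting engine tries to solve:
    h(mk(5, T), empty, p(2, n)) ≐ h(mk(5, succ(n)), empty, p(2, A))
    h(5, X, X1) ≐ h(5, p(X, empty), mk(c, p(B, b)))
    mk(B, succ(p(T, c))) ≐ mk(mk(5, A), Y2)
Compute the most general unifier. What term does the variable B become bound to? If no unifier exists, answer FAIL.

FAIL

Decompose h/3: mk(5, T) ≐ mk(5, succ(n)),  empty ≐ empty,  p(2, n) ≐ p(2, A).
Decompose mk/2: 5 ≐ 5,  T ≐ succ(n).
Delete trivial equation 5 ≐ 5.
Bind T := succ(n); substituting into the one remaining equation that mentions T gives: mk(B, succ(p(succ(n), c))) ≐ mk(mk(5, A), Y2).
Delete trivial equation empty ≐ empty.
Decompose p/2: 2 ≐ 2,  n ≐ A.
Delete trivial equation 2 ≐ 2.
Bind A := n; substituting into the one remaining equation that mentions A gives: mk(B, succ(p(succ(n), c))) ≐ mk(mk(5, n), Y2).
Decompose h/3: 5 ≐ 5,  X ≐ p(X, empty),  X1 ≐ mk(c, p(B, b)).
Delete trivial equation 5 ≐ 5.
Occurs check fails: X occurs in p(X, empty); the equation X ≐ p(X, empty) has no finite solution.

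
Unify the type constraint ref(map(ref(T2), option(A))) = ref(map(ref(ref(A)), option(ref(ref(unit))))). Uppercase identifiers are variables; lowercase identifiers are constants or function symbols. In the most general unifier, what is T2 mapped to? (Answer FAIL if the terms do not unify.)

ref(ref(ref(unit)))

Decompose ref/1: map(ref(T2), option(A)) = map(ref(ref(A)), option(ref(ref(unit)))).
Decompose map/2: ref(T2) = ref(ref(A)),  option(A) = option(ref(ref(unit))).
Decompose ref/1: T2 = ref(A).
Bind T2 := ref(A); no other remaining equation mentions T2.
Decompose option/1: A = ref(ref(unit)).
Bind A := ref(ref(unit)). Substituting into the earlier binding gives T2 := ref(ref(ref(unit))).
MGU = { T2 := ref(ref(ref(unit))), A := ref(ref(unit)) }, so T2 := ref(ref(ref(unit))).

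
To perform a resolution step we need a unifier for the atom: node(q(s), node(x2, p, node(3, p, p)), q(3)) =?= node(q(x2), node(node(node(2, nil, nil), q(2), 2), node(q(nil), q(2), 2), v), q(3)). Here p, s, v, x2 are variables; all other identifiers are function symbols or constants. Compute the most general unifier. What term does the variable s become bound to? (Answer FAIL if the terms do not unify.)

node(node(2, nil, nil), q(2), 2)

Decompose node/3: q(s) =?= q(x2),  node(x2, p, node(3, p, p)) =?= node(node(node(2, nil, nil), q(2), 2), node(q(nil), q(2), 2), v),  q(3) =?= q(3).
Decompose q/1: s =?= x2.
Bind s := x2; no other remaining equation mentions s.
Decompose node/3: x2 =?= node(node(2, nil, nil), q(2), 2),  p =?= node(q(nil), q(2), 2),  node(3, p, p) =?= v.
Bind x2 := node(node(2, nil, nil), q(2), 2); no other remaining equation mentions x2. Substituting into the earlier binding gives s := node(node(2, nil, nil), q(2), 2).
Bind p := node(q(nil), q(2), 2); substituting into the one remaining equation that mentions p gives: node(3, node(q(nil), q(2), 2), node(q(nil), q(2), 2)) =?= v.
Bind v := node(3, node(q(nil), q(2), 2), node(q(nil), q(2), 2)); no other remaining equation mentions v.
Delete trivial equation q(3) =?= q(3).
MGU = { s -> node(node(2, nil, nil), q(2), 2), x2 -> node(node(2, nil, nil), q(2), 2), p -> node(q(nil), q(2), 2), v -> node(3, node(q(nil), q(2), 2), node(q(nil), q(2), 2)) }, so s -> node(node(2, nil, nil), q(2), 2).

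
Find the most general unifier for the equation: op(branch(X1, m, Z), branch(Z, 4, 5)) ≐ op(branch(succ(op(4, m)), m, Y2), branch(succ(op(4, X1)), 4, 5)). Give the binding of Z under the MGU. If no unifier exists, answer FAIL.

Decompose op/2: branch(X1, m, Z) ≐ branch(succ(op(4, m)), m, Y2),  branch(Z, 4, 5) ≐ branch(succ(op(4, X1)), 4, 5).
Decompose branch/3: X1 ≐ succ(op(4, m)),  m ≐ m,  Z ≐ Y2.
Bind X1 := succ(op(4, m)); substituting into the one remaining equation that mentions X1 gives: branch(Z, 4, 5) ≐ branch(succ(op(4, succ(op(4, m)))), 4, 5).
Delete trivial equation m ≐ m.
Bind Z := Y2; substituting into the remaining equation gives: branch(Y2, 4, 5) ≐ branch(succ(op(4, succ(op(4, m)))), 4, 5).
Decompose branch/3: Y2 ≐ succ(op(4, succ(op(4, m)))),  4 ≐ 4,  5 ≐ 5.
Bind Y2 := succ(op(4, succ(op(4, m)))); no other remaining equation mentions Y2. Substituting into the earlier binding gives Z := succ(op(4, succ(op(4, m)))).
Delete trivial equation 4 ≐ 4.
Delete trivial equation 5 ≐ 5.
MGU = { X1 := succ(op(4, m)), Z := succ(op(4, succ(op(4, m)))), Y2 := succ(op(4, succ(op(4, m)))) }, so Z := succ(op(4, succ(op(4, m)))).

succ(op(4, succ(op(4, m))))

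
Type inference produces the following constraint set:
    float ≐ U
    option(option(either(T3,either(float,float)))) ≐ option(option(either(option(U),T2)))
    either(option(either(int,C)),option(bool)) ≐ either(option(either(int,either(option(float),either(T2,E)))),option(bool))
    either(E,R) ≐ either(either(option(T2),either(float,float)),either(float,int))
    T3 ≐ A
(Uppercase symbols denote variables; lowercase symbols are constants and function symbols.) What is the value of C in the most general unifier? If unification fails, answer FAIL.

Bind U := float; substituting into the one remaining equation that mentions U gives: option(option(either(T3,either(float,float)))) ≐ option(option(either(option(float),T2))).
Decompose option/1: option(either(T3,either(float,float))) ≐ option(either(option(float),T2)).
Decompose option/1: either(T3,either(float,float)) ≐ either(option(float),T2).
Decompose either/2: T3 ≐ option(float),  either(float,float) ≐ T2.
Bind T3 := option(float); substituting into the one remaining equation that mentions T3 gives: option(float) ≐ A.
Bind T2 := either(float,float); substituting into the 2 remaining equations that mention T2 gives: either(option(either(int,C)),option(bool)) ≐ either(option(either(int,either(option(float),either(either(float,float),E)))),option(bool)),  either(E,R) ≐ either(either(option(either(float,float)),either(float,float)),either(float,int)).
Decompose either/2: option(either(int,C)) ≐ option(either(int,either(option(float),either(either(float,float),E)))),  option(bool) ≐ option(bool).
Decompose option/1: either(int,C) ≐ either(int,either(option(float),either(either(float,float),E))).
Decompose either/2: int ≐ int,  C ≐ either(option(float),either(either(float,float),E)).
Delete trivial equation int ≐ int.
Bind C := either(option(float),either(either(float,float),E)); no other remaining equation mentions C.
Delete trivial equation option(bool) ≐ option(bool).
Decompose either/2: E ≐ either(option(either(float,float)),either(float,float)),  R ≐ either(float,int).
Bind E := either(option(either(float,float)),either(float,float)); no other remaining equation mentions E. Substituting into the earlier binding gives C := either(option(float),either(either(float,float),either(option(either(float,float)),either(float,float)))).
Bind R := either(float,int); no other remaining equation mentions R.
Bind A := option(float).
MGU = { U := float, T3 := option(float), T2 := either(float,float), C := either(option(float),either(either(float,float),either(option(either(float,float)),either(float,float)))), E := either(option(either(float,float)),either(float,float)), R := either(float,int), A := option(float) }, so C := either(option(float),either(either(float,float),either(option(either(float,float)),either(float,float)))).

either(option(float),either(either(float,float),either(option(either(float,float)),either(float,float))))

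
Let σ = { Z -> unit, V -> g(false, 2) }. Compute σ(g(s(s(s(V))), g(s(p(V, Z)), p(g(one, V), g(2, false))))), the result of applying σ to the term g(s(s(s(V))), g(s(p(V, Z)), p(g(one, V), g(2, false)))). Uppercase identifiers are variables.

Replace each occurrence of Z with unit.
Replace each occurrence of V with g(false, 2).
Result: g(s(s(s(g(false, 2)))), g(s(p(g(false, 2), unit)), p(g(one, g(false, 2)), g(2, false)))).

g(s(s(s(g(false, 2)))), g(s(p(g(false, 2), unit)), p(g(one, g(false, 2)), g(2, false))))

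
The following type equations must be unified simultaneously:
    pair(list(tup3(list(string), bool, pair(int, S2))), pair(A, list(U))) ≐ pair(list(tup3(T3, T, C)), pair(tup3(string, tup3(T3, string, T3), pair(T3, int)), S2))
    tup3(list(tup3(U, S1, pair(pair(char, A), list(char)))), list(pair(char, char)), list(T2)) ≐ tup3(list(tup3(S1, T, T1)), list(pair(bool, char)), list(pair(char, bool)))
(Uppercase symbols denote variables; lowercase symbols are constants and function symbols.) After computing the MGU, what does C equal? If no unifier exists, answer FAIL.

Decompose pair/2: list(tup3(list(string), bool, pair(int, S2))) ≐ list(tup3(T3, T, C)),  pair(A, list(U)) ≐ pair(tup3(string, tup3(T3, string, T3), pair(T3, int)), S2).
Decompose list/1: tup3(list(string), bool, pair(int, S2)) ≐ tup3(T3, T, C).
Decompose tup3/3: list(string) ≐ T3,  bool ≐ T,  pair(int, S2) ≐ C.
Bind T3 := list(string); substituting into the one remaining equation that mentions T3 gives: pair(A, list(U)) ≐ pair(tup3(string, tup3(list(string), string, list(string)), pair(list(string), int)), S2).
Bind T := bool; substituting into the one remaining equation that mentions T gives: tup3(list(tup3(U, S1, pair(pair(char, A), list(char)))), list(pair(char, char)), list(T2)) ≐ tup3(list(tup3(S1, bool, T1)), list(pair(bool, char)), list(pair(char, bool))).
Bind C := pair(int, S2); no other remaining equation mentions C.
Decompose pair/2: A ≐ tup3(string, tup3(list(string), string, list(string)), pair(list(string), int)),  list(U) ≐ S2.
Bind A := tup3(string, tup3(list(string), string, list(string)), pair(list(string), int)); substituting into the one remaining equation that mentions A gives: tup3(list(tup3(U, S1, pair(pair(char, tup3(string, tup3(list(string), string, list(string)), pair(list(string), int))), list(char)))), list(pair(char, char)), list(T2)) ≐ tup3(list(tup3(S1, bool, T1)), list(pair(bool, char)), list(pair(char, bool))).
Bind S2 := list(U); no other remaining equation mentions S2. Substituting into the earlier binding gives C := pair(int, list(U)).
Decompose tup3/3: list(tup3(U, S1, pair(pair(char, tup3(string, tup3(list(string), string, list(string)), pair(list(string), int))), list(char)))) ≐ list(tup3(S1, bool, T1)),  list(pair(char, char)) ≐ list(pair(bool, char)),  list(T2) ≐ list(pair(char, bool)).
Decompose list/1: tup3(U, S1, pair(pair(char, tup3(string, tup3(list(string), string, list(string)), pair(list(string), int))), list(char))) ≐ tup3(S1, bool, T1).
Decompose tup3/3: U ≐ S1,  S1 ≐ bool,  pair(pair(char, tup3(string, tup3(list(string), string, list(string)), pair(list(string), int))), list(char)) ≐ T1.
Bind U := S1; no other remaining equation mentions U. Substituting into the earlier bindings gives C := pair(int, list(S1)), S2 := list(S1).
Bind S1 := bool; no other remaining equation mentions S1. Substituting into the earlier bindings gives C := pair(int, list(bool)), S2 := list(bool), U := bool.
Bind T1 := pair(pair(char, tup3(string, tup3(list(string), string, list(string)), pair(list(string), int))), list(char)); no other remaining equation mentions T1.
Decompose list/1: pair(char, char) ≐ pair(bool, char).
Decompose pair/2: char ≐ bool,  char ≐ char.
Clash: constants char and bool differ; no unifier exists.

FAIL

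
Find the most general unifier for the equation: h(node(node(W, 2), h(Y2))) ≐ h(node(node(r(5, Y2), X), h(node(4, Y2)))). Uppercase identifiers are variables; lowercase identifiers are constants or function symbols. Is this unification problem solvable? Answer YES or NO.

Decompose h/1: node(node(W, 2), h(Y2)) ≐ node(node(r(5, Y2), X), h(node(4, Y2))).
Decompose node/2: node(W, 2) ≐ node(r(5, Y2), X),  h(Y2) ≐ h(node(4, Y2)).
Decompose node/2: W ≐ r(5, Y2),  2 ≐ X.
Bind W := r(5, Y2); no other remaining equation mentions W.
Bind X := 2; no other remaining equation mentions X.
Decompose h/1: Y2 ≐ node(4, Y2).
Occurs check fails: Y2 occurs in node(4, Y2); the equation Y2 ≐ node(4, Y2) has no finite solution.

NO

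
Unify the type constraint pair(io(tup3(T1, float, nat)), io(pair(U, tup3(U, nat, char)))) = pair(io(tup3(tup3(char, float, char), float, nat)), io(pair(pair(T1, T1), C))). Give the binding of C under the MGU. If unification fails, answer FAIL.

Decompose pair/2: io(tup3(T1, float, nat)) = io(tup3(tup3(char, float, char), float, nat)),  io(pair(U, tup3(U, nat, char))) = io(pair(pair(T1, T1), C)).
Decompose io/1: tup3(T1, float, nat) = tup3(tup3(char, float, char), float, nat).
Decompose tup3/3: T1 = tup3(char, float, char),  float = float,  nat = nat.
Bind T1 := tup3(char, float, char); substituting into the one remaining equation that mentions T1 gives: io(pair(U, tup3(U, nat, char))) = io(pair(pair(tup3(char, float, char), tup3(char, float, char)), C)).
Delete trivial equation float = float.
Delete trivial equation nat = nat.
Decompose io/1: pair(U, tup3(U, nat, char)) = pair(pair(tup3(char, float, char), tup3(char, float, char)), C).
Decompose pair/2: U = pair(tup3(char, float, char), tup3(char, float, char)),  tup3(U, nat, char) = C.
Bind U := pair(tup3(char, float, char), tup3(char, float, char)); substituting into the remaining equation gives: tup3(pair(tup3(char, float, char), tup3(char, float, char)), nat, char) = C.
Bind C := tup3(pair(tup3(char, float, char), tup3(char, float, char)), nat, char).
MGU = { T1 := tup3(char, float, char), U := pair(tup3(char, float, char), tup3(char, float, char)), C := tup3(pair(tup3(char, float, char), tup3(char, float, char)), nat, char) }, so C := tup3(pair(tup3(char, float, char), tup3(char, float, char)), nat, char).

tup3(pair(tup3(char, float, char), tup3(char, float, char)), nat, char)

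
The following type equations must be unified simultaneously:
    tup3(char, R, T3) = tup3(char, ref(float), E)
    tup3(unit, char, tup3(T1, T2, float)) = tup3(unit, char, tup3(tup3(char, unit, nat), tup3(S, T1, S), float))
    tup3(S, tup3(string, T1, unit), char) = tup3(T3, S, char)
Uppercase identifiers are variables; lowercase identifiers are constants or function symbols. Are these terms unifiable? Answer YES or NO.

YES

Decompose tup3/3: char = char,  R = ref(float),  T3 = E.
Delete trivial equation char = char.
Bind R := ref(float); no other remaining equation mentions R.
Bind T3 := E; substituting into the one remaining equation that mentions T3 gives: tup3(S, tup3(string, T1, unit), char) = tup3(E, S, char).
Decompose tup3/3: unit = unit,  char = char,  tup3(T1, T2, float) = tup3(tup3(char, unit, nat), tup3(S, T1, S), float).
Delete trivial equation unit = unit.
Delete trivial equation char = char.
Decompose tup3/3: T1 = tup3(char, unit, nat),  T2 = tup3(S, T1, S),  float = float.
Bind T1 := tup3(char, unit, nat); substituting into the 2 remaining equations that mention T1 gives: T2 = tup3(S, tup3(char, unit, nat), S),  tup3(S, tup3(string, tup3(char, unit, nat), unit), char) = tup3(E, S, char).
Bind T2 := tup3(S, tup3(char, unit, nat), S); no other remaining equation mentions T2.
Delete trivial equation float = float.
Decompose tup3/3: S = E,  tup3(string, tup3(char, unit, nat), unit) = S,  char = char.
Bind S := E; substituting into the one remaining equation that mentions S gives: tup3(string, tup3(char, unit, nat), unit) = E. Substituting into the earlier binding gives T2 := tup3(E, tup3(char, unit, nat), E).
Bind E := tup3(string, tup3(char, unit, nat), unit); no other remaining equation mentions E. Substituting into the earlier bindings gives T3 := tup3(string, tup3(char, unit, nat), unit), T2 := tup3(tup3(string, tup3(char, unit, nat), unit), tup3(char, unit, nat), tup3(string, tup3(char, unit, nat), unit)), S := tup3(string, tup3(char, unit, nat), unit).
Delete trivial equation char = char.
No equations remain and no clash or occurs-check failure arose, so a unifier exists.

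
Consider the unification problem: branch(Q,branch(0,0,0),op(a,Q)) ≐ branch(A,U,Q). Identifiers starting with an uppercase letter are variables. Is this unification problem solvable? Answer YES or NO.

NO

Decompose branch/3: Q ≐ A,  branch(0,0,0) ≐ U,  op(a,Q) ≐ Q.
Bind Q := A; substituting into the one remaining equation that mentions Q gives: op(a,A) ≐ A.
Bind U := branch(0,0,0); no other remaining equation mentions U.
Occurs check fails: A occurs in op(a,A); the equation A ≐ op(a,A) has no finite solution.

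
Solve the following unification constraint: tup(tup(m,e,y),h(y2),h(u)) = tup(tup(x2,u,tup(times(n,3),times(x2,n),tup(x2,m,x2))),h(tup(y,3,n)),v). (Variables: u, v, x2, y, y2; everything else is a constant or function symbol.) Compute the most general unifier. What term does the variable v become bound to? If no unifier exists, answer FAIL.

h(e)

Decompose tup/3: tup(m,e,y) = tup(x2,u,tup(times(n,3),times(x2,n),tup(x2,m,x2))),  h(y2) = h(tup(y,3,n)),  h(u) = v.
Decompose tup/3: m = x2,  e = u,  y = tup(times(n,3),times(x2,n),tup(x2,m,x2)).
Bind x2 := m; substituting into the one remaining equation that mentions x2 gives: y = tup(times(n,3),times(m,n),tup(m,m,m)).
Bind u := e; substituting into the one remaining equation that mentions u gives: h(e) = v.
Bind y := tup(times(n,3),times(m,n),tup(m,m,m)); substituting into the one remaining equation that mentions y gives: h(y2) = h(tup(tup(times(n,3),times(m,n),tup(m,m,m)),3,n)).
Decompose h/1: y2 = tup(tup(times(n,3),times(m,n),tup(m,m,m)),3,n).
Bind y2 := tup(tup(times(n,3),times(m,n),tup(m,m,m)),3,n); no other remaining equation mentions y2.
Bind v := h(e).
MGU = { x2 -> m, u -> e, y -> tup(times(n,3),times(m,n),tup(m,m,m)), y2 -> tup(tup(times(n,3),times(m,n),tup(m,m,m)),3,n), v -> h(e) }, so v -> h(e).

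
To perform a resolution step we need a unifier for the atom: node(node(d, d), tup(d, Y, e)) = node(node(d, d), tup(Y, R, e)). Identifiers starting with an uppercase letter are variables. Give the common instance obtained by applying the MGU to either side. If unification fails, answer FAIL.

Decompose node/2: node(d, d) = node(d, d),  tup(d, Y, e) = tup(Y, R, e).
Delete trivial equation node(d, d) = node(d, d).
Decompose tup/3: d = Y,  Y = R,  e = e.
Bind Y := d; substituting into the one remaining equation that mentions Y gives: d = R.
Bind R := d; no other remaining equation mentions R.
Delete trivial equation e = e.
Applying the MGU to either side gives node(node(d, d), tup(d, d, e)).

node(node(d, d), tup(d, d, e))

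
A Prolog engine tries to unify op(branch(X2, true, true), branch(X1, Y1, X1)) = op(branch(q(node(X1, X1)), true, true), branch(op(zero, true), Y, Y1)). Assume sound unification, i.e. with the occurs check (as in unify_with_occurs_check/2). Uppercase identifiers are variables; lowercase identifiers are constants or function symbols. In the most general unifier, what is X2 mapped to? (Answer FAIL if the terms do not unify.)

q(node(op(zero, true), op(zero, true)))

Decompose op/2: branch(X2, true, true) = branch(q(node(X1, X1)), true, true),  branch(X1, Y1, X1) = branch(op(zero, true), Y, Y1).
Decompose branch/3: X2 = q(node(X1, X1)),  true = true,  true = true.
Bind X2 := q(node(X1, X1)); no other remaining equation mentions X2.
Delete trivial equation true = true.
Delete trivial equation true = true.
Decompose branch/3: X1 = op(zero, true),  Y1 = Y,  X1 = Y1.
Bind X1 := op(zero, true); substituting into the one remaining equation that mentions X1 gives: op(zero, true) = Y1. Substituting into the earlier binding gives X2 := q(node(op(zero, true), op(zero, true))).
Bind Y1 := Y; substituting into the remaining equation gives: op(zero, true) = Y.
Bind Y := op(zero, true). Substituting into the earlier binding gives Y1 := op(zero, true).
MGU = { X2 -> q(node(op(zero, true), op(zero, true))), X1 -> op(zero, true), Y1 -> op(zero, true), Y -> op(zero, true) }, so X2 -> q(node(op(zero, true), op(zero, true))).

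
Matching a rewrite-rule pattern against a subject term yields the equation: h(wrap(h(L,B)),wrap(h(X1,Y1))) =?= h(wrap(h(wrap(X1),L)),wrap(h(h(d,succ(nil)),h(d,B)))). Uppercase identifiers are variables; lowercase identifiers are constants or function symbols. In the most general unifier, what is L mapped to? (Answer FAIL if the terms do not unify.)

wrap(h(d,succ(nil)))

Decompose h/2: wrap(h(L,B)) =?= wrap(h(wrap(X1),L)),  wrap(h(X1,Y1)) =?= wrap(h(h(d,succ(nil)),h(d,B))).
Decompose wrap/1: h(L,B) =?= h(wrap(X1),L).
Decompose h/2: L =?= wrap(X1),  B =?= L.
Bind L := wrap(X1); substituting into the one remaining equation that mentions L gives: B =?= wrap(X1).
Bind B := wrap(X1); substituting into the remaining equation gives: wrap(h(X1,Y1)) =?= wrap(h(h(d,succ(nil)),h(d,wrap(X1)))).
Decompose wrap/1: h(X1,Y1) =?= h(h(d,succ(nil)),h(d,wrap(X1))).
Decompose h/2: X1 =?= h(d,succ(nil)),  Y1 =?= h(d,wrap(X1)).
Bind X1 := h(d,succ(nil)); substituting into the remaining equation gives: Y1 =?= h(d,wrap(h(d,succ(nil)))). Substituting into the earlier bindings gives L := wrap(h(d,succ(nil))), B := wrap(h(d,succ(nil))).
Bind Y1 := h(d,wrap(h(d,succ(nil)))).
MGU = { L ↦ wrap(h(d,succ(nil))), B ↦ wrap(h(d,succ(nil))), X1 ↦ h(d,succ(nil)), Y1 ↦ h(d,wrap(h(d,succ(nil)))) }, so L ↦ wrap(h(d,succ(nil))).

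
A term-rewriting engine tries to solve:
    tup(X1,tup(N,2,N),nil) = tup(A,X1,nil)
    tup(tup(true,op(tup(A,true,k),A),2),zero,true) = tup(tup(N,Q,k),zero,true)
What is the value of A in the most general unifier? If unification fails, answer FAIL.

FAIL

Decompose tup/3: X1 = A,  tup(N,2,N) = X1,  nil = nil.
Bind X1 := A; substituting into the one remaining equation that mentions X1 gives: tup(N,2,N) = A.
Bind A := tup(N,2,N); substituting into the one remaining equation that mentions A gives: tup(tup(true,op(tup(tup(N,2,N),true,k),tup(N,2,N)),2),zero,true) = tup(tup(N,Q,k),zero,true). Substituting into the earlier binding gives X1 := tup(N,2,N).
Delete trivial equation nil = nil.
Decompose tup/3: tup(true,op(tup(tup(N,2,N),true,k),tup(N,2,N)),2) = tup(N,Q,k),  zero = zero,  true = true.
Decompose tup/3: true = N,  op(tup(tup(N,2,N),true,k),tup(N,2,N)) = Q,  2 = k.
Bind N := true; substituting into the one remaining equation that mentions N gives: op(tup(tup(true,2,true),true,k),tup(true,2,true)) = Q. Substituting into the earlier bindings gives X1 := tup(true,2,true), A := tup(true,2,true).
Bind Q := op(tup(tup(true,2,true),true,k),tup(true,2,true)); no other remaining equation mentions Q.
Clash: constants 2 and k differ; no unifier exists.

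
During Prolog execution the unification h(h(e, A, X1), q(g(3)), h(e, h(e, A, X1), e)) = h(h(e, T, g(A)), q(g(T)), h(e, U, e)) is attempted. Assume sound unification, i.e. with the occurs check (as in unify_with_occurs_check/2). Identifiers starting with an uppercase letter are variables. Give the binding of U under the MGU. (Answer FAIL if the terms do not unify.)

Decompose h/3: h(e, A, X1) = h(e, T, g(A)),  q(g(3)) = q(g(T)),  h(e, h(e, A, X1), e) = h(e, U, e).
Decompose h/3: e = e,  A = T,  X1 = g(A).
Delete trivial equation e = e.
Bind A := T; substituting into the 2 remaining equations that mention A gives: X1 = g(T),  h(e, h(e, T, X1), e) = h(e, U, e).
Bind X1 := g(T); substituting into the one remaining equation that mentions X1 gives: h(e, h(e, T, g(T)), e) = h(e, U, e).
Decompose q/1: g(3) = g(T).
Decompose g/1: 3 = T.
Bind T := 3; substituting into the remaining equation gives: h(e, h(e, 3, g(3)), e) = h(e, U, e). Substituting into the earlier bindings gives A := 3, X1 := g(3).
Decompose h/3: e = e,  h(e, 3, g(3)) = U,  e = e.
Delete trivial equation e = e.
Bind U := h(e, 3, g(3)); no other remaining equation mentions U.
Delete trivial equation e = e.
MGU = { A = 3, X1 = g(3), T = 3, U = h(e, 3, g(3)) }, so U = h(e, 3, g(3)).

h(e, 3, g(3))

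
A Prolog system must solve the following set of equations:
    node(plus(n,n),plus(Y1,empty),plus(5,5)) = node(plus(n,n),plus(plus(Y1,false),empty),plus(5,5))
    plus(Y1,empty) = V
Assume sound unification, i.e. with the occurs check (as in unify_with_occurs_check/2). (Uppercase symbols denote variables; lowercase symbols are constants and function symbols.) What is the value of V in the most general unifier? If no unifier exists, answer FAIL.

Decompose node/3: plus(n,n) = plus(n,n),  plus(Y1,empty) = plus(plus(Y1,false),empty),  plus(5,5) = plus(5,5).
Delete trivial equation plus(n,n) = plus(n,n).
Decompose plus/2: Y1 = plus(Y1,false),  empty = empty.
Occurs check fails: Y1 occurs in plus(Y1,false); the equation Y1 = plus(Y1,false) has no finite solution.

FAIL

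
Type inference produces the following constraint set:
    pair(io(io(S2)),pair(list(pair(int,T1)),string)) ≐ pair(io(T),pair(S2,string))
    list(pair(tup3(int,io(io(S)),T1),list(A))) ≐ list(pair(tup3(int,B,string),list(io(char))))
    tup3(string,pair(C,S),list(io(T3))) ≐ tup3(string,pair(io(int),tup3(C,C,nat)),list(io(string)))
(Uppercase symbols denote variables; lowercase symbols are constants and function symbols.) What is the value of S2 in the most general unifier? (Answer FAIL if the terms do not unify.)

list(pair(int,string))

Decompose pair/2: io(io(S2)) ≐ io(T),  pair(list(pair(int,T1)),string) ≐ pair(S2,string).
Decompose io/1: io(S2) ≐ T.
Bind T := io(S2); no other remaining equation mentions T.
Decompose pair/2: list(pair(int,T1)) ≐ S2,  string ≐ string.
Bind S2 := list(pair(int,T1)); no other remaining equation mentions S2. Substituting into the earlier binding gives T := io(list(pair(int,T1))).
Delete trivial equation string ≐ string.
Decompose list/1: pair(tup3(int,io(io(S)),T1),list(A)) ≐ pair(tup3(int,B,string),list(io(char))).
Decompose pair/2: tup3(int,io(io(S)),T1) ≐ tup3(int,B,string),  list(A) ≐ list(io(char)).
Decompose tup3/3: int ≐ int,  io(io(S)) ≐ B,  T1 ≐ string.
Delete trivial equation int ≐ int.
Bind B := io(io(S)); no other remaining equation mentions B.
Bind T1 := string; no other remaining equation mentions T1. Substituting into the earlier bindings gives T := io(list(pair(int,string))), S2 := list(pair(int,string)).
Decompose list/1: A ≐ io(char).
Bind A := io(char); no other remaining equation mentions A.
Decompose tup3/3: string ≐ string,  pair(C,S) ≐ pair(io(int),tup3(C,C,nat)),  list(io(T3)) ≐ list(io(string)).
Delete trivial equation string ≐ string.
Decompose pair/2: C ≐ io(int),  S ≐ tup3(C,C,nat).
Bind C := io(int); substituting into the one remaining equation that mentions C gives: S ≐ tup3(io(int),io(int),nat).
Bind S := tup3(io(int),io(int),nat); no other remaining equation mentions S. Substituting into the earlier binding gives B := io(io(tup3(io(int),io(int),nat))).
Decompose list/1: io(T3) ≐ io(string).
Decompose io/1: T3 ≐ string.
Bind T3 := string.
MGU = { T := io(list(pair(int,string))), S2 := list(pair(int,string)), B := io(io(tup3(io(int),io(int),nat))), T1 := string, A := io(char), C := io(int), S := tup3(io(int),io(int),nat), T3 := string }, so S2 := list(pair(int,string)).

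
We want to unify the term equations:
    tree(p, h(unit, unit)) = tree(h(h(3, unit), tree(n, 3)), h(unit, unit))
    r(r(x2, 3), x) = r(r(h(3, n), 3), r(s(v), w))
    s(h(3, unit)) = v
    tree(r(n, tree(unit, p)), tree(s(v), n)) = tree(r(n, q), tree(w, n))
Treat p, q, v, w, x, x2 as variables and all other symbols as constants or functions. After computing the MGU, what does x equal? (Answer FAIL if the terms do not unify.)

r(s(s(h(3, unit))), s(s(h(3, unit))))

Decompose tree/2: p = h(h(3, unit), tree(n, 3)),  h(unit, unit) = h(unit, unit).
Bind p := h(h(3, unit), tree(n, 3)); substituting into the one remaining equation that mentions p gives: tree(r(n, tree(unit, h(h(3, unit), tree(n, 3)))), tree(s(v), n)) = tree(r(n, q), tree(w, n)).
Delete trivial equation h(unit, unit) = h(unit, unit).
Decompose r/2: r(x2, 3) = r(h(3, n), 3),  x = r(s(v), w).
Decompose r/2: x2 = h(3, n),  3 = 3.
Bind x2 := h(3, n); no other remaining equation mentions x2.
Delete trivial equation 3 = 3.
Bind x := r(s(v), w); no other remaining equation mentions x.
Bind v := s(h(3, unit)); substituting into the remaining equation gives: tree(r(n, tree(unit, h(h(3, unit), tree(n, 3)))), tree(s(s(h(3, unit))), n)) = tree(r(n, q), tree(w, n)). Substituting into the earlier binding gives x := r(s(s(h(3, unit))), w).
Decompose tree/2: r(n, tree(unit, h(h(3, unit), tree(n, 3)))) = r(n, q),  tree(s(s(h(3, unit))), n) = tree(w, n).
Decompose r/2: n = n,  tree(unit, h(h(3, unit), tree(n, 3))) = q.
Delete trivial equation n = n.
Bind q := tree(unit, h(h(3, unit), tree(n, 3))); no other remaining equation mentions q.
Decompose tree/2: s(s(h(3, unit))) = w,  n = n.
Bind w := s(s(h(3, unit))); no other remaining equation mentions w. Substituting into the earlier binding gives x := r(s(s(h(3, unit))), s(s(h(3, unit)))).
Delete trivial equation n = n.
MGU = { p -> h(h(3, unit), tree(n, 3)), x2 -> h(3, n), x -> r(s(s(h(3, unit))), s(s(h(3, unit)))), v -> s(h(3, unit)), q -> tree(unit, h(h(3, unit), tree(n, 3))), w -> s(s(h(3, unit))) }, so x -> r(s(s(h(3, unit))), s(s(h(3, unit)))).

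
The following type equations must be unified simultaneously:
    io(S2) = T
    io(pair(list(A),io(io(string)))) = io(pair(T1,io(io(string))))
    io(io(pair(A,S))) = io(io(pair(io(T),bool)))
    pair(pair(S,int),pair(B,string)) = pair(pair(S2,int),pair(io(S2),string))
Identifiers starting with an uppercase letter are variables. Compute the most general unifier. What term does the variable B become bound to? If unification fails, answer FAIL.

Bind T := io(S2); substituting into the one remaining equation that mentions T gives: io(io(pair(A,S))) = io(io(pair(io(io(S2)),bool))).
Decompose io/1: pair(list(A),io(io(string))) = pair(T1,io(io(string))).
Decompose pair/2: list(A) = T1,  io(io(string)) = io(io(string)).
Bind T1 := list(A); no other remaining equation mentions T1.
Delete trivial equation io(io(string)) = io(io(string)).
Decompose io/1: io(pair(A,S)) = io(pair(io(io(S2)),bool)).
Decompose io/1: pair(A,S) = pair(io(io(S2)),bool).
Decompose pair/2: A = io(io(S2)),  S = bool.
Bind A := io(io(S2)); no other remaining equation mentions A. Substituting into the earlier binding gives T1 := list(io(io(S2))).
Bind S := bool; substituting into the remaining equation gives: pair(pair(bool,int),pair(B,string)) = pair(pair(S2,int),pair(io(S2),string)).
Decompose pair/2: pair(bool,int) = pair(S2,int),  pair(B,string) = pair(io(S2),string).
Decompose pair/2: bool = S2,  int = int.
Bind S2 := bool; substituting into the one remaining equation that mentions S2 gives: pair(B,string) = pair(io(bool),string). Substituting into the earlier bindings gives T := io(bool), T1 := list(io(io(bool))), A := io(io(bool)).
Delete trivial equation int = int.
Decompose pair/2: B = io(bool),  string = string.
Bind B := io(bool); no other remaining equation mentions B.
Delete trivial equation string = string.
MGU = { T := io(bool), T1 := list(io(io(bool))), A := io(io(bool)), S := bool, S2 := bool, B := io(bool) }, so B := io(bool).

io(bool)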